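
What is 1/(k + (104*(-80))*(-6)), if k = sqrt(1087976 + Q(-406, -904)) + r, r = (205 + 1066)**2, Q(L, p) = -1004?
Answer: 1665361/2773426173349 - 2*sqrt(271743)/2773426173349 ≈ 6.0009e-7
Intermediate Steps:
r = 1615441 (r = 1271**2 = 1615441)
k = 1615441 + 2*sqrt(271743) (k = sqrt(1087976 - 1004) + 1615441 = sqrt(1086972) + 1615441 = 2*sqrt(271743) + 1615441 = 1615441 + 2*sqrt(271743) ≈ 1.6165e+6)
1/(k + (104*(-80))*(-6)) = 1/((1615441 + 2*sqrt(271743)) + (104*(-80))*(-6)) = 1/((1615441 + 2*sqrt(271743)) - 8320*(-6)) = 1/((1615441 + 2*sqrt(271743)) + 49920) = 1/(1665361 + 2*sqrt(271743))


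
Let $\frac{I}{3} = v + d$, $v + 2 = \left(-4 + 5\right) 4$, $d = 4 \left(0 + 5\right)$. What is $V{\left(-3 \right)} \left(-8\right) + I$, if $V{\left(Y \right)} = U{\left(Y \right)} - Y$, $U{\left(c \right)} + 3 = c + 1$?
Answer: $82$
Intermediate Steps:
$U{\left(c \right)} = -2 + c$ ($U{\left(c \right)} = -3 + \left(c + 1\right) = -3 + \left(1 + c\right) = -2 + c$)
$d = 20$ ($d = 4 \cdot 5 = 20$)
$V{\left(Y \right)} = -2$ ($V{\left(Y \right)} = \left(-2 + Y\right) - Y = -2$)
$v = 2$ ($v = -2 + \left(-4 + 5\right) 4 = -2 + 1 \cdot 4 = -2 + 4 = 2$)
$I = 66$ ($I = 3 \left(2 + 20\right) = 3 \cdot 22 = 66$)
$V{\left(-3 \right)} \left(-8\right) + I = \left(-2\right) \left(-8\right) + 66 = 16 + 66 = 82$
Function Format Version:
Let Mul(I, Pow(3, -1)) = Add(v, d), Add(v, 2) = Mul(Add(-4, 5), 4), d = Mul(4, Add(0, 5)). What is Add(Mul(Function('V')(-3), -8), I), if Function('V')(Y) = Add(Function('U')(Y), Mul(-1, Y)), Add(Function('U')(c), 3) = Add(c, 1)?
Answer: 82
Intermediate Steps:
Function('U')(c) = Add(-2, c) (Function('U')(c) = Add(-3, Add(c, 1)) = Add(-3, Add(1, c)) = Add(-2, c))
d = 20 (d = Mul(4, 5) = 20)
Function('V')(Y) = -2 (Function('V')(Y) = Add(Add(-2, Y), Mul(-1, Y)) = -2)
v = 2 (v = Add(-2, Mul(Add(-4, 5), 4)) = Add(-2, Mul(1, 4)) = Add(-2, 4) = 2)
I = 66 (I = Mul(3, Add(2, 20)) = Mul(3, 22) = 66)
Add(Mul(Function('V')(-3), -8), I) = Add(Mul(-2, -8), 66) = Add(16, 66) = 82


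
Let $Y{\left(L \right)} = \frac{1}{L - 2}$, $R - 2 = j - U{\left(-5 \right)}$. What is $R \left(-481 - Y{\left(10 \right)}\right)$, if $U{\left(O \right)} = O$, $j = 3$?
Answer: $- \frac{19245}{4} \approx -4811.3$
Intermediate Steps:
$R = 10$ ($R = 2 + \left(3 - -5\right) = 2 + \left(3 + 5\right) = 2 + 8 = 10$)
$Y{\left(L \right)} = \frac{1}{-2 + L}$
$R \left(-481 - Y{\left(10 \right)}\right) = 10 \left(-481 - \frac{1}{-2 + 10}\right) = 10 \left(-481 - \frac{1}{8}\right) = 10 \left(- \frac{3849}{8}\right) = - \frac{19245}{4}$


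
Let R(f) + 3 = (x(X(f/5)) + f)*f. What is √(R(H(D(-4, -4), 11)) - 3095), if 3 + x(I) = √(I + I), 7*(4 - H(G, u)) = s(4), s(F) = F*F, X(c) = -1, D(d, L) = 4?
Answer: √(-151910 + 84*I*√2)/7 ≈ 0.021771 + 55.68*I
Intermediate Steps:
s(F) = F²
H(G, u) = 12/7 (H(G, u) = 4 - ⅐*4² = 4 - ⅐*16 = 4 - 16/7 = 12/7)
x(I) = -3 + √2*√I (x(I) = -3 + √(I + I) = -3 + √(2*I) = -3 + √2*√I)
R(f) = -3 + f*(-3 + f + I*√2) (R(f) = -3 + ((-3 + √2*√(-1)) + f)*f = -3 + ((-3 + √2*I) + f)*f = -3 + ((-3 + I*√2) + f)*f = -3 + (-3 + f + I*√2)*f = -3 + f*(-3 + f + I*√2))
√(R(H(D(-4, -4), 11)) - 3095) = √((-3 + (12/7)² - 1*12/7*(3 - I*√2)) - 3095) = √((-3 + 144/49 + (-36/7 + 12*I*√2/7)) - 3095) = √((-255/49 + 12*I*√2/7) - 3095) = √(-151910/49 + 12*I*√2/7)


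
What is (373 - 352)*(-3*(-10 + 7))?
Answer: 189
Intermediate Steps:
(373 - 352)*(-3*(-10 + 7)) = 21*(-3*(-3)) = 21*9 = 189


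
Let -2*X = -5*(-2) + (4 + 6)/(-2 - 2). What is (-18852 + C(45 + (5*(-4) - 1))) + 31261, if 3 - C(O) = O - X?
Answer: 49537/4 ≈ 12384.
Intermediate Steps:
X = -15/4 (X = -(-5*(-2) + (4 + 6)/(-2 - 2))/2 = -(10 + 10/(-4))/2 = -(10 + 10*(-¼))/2 = -(10 - 5/2)/2 = -½*15/2 = -15/4 ≈ -3.7500)
C(O) = -¾ - O (C(O) = 3 - (O - 1*(-15/4)) = 3 - (O + 15/4) = 3 - (15/4 + O) = 3 + (-15/4 - O) = -¾ - O)
(-18852 + C(45 + (5*(-4) - 1))) + 31261 = (-18852 + (-¾ - (45 + (5*(-4) - 1)))) + 31261 = (-18852 + (-¾ - (45 + (-20 - 1)))) + 31261 = (-18852 + (-¾ - (45 - 21))) + 31261 = (-18852 + (-¾ - 1*24)) + 31261 = (-18852 + (-¾ - 24)) + 31261 = (-18852 - 99/4) + 31261 = -75507/4 + 31261 = 49537/4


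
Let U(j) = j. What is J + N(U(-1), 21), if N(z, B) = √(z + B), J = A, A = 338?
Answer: 338 + 2*√5 ≈ 342.47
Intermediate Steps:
J = 338
N(z, B) = √(B + z)
J + N(U(-1), 21) = 338 + √(21 - 1) = 338 + √20 = 338 + 2*√5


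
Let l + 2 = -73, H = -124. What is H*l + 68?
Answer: 9368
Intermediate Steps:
l = -75 (l = -2 - 73 = -75)
H*l + 68 = -124*(-75) + 68 = 9300 + 68 = 9368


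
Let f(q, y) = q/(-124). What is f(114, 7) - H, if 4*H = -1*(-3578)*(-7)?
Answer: 194078/31 ≈ 6260.6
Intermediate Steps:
f(q, y) = -q/124 (f(q, y) = q*(-1/124) = -q/124)
H = -12523/2 (H = (-1*(-3578)*(-7))/4 = (3578*(-7))/4 = (¼)*(-25046) = -12523/2 ≈ -6261.5)
f(114, 7) - H = -1/124*114 - 1*(-12523/2) = -57/62 + 12523/2 = 194078/31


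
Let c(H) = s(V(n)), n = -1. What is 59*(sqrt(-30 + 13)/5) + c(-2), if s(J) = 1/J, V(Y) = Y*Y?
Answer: 1 + 59*I*sqrt(17)/5 ≈ 1.0 + 48.653*I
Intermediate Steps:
V(Y) = Y**2
s(J) = 1/J
c(H) = 1 (c(H) = 1/((-1)**2) = 1/1 = 1)
59*(sqrt(-30 + 13)/5) + c(-2) = 59*(sqrt(-30 + 13)/5) + 1 = 59*(sqrt(-17)*(1/5)) + 1 = 59*((I*sqrt(17))*(1/5)) + 1 = 59*(I*sqrt(17)/5) + 1 = 59*I*sqrt(17)/5 + 1 = 1 + 59*I*sqrt(17)/5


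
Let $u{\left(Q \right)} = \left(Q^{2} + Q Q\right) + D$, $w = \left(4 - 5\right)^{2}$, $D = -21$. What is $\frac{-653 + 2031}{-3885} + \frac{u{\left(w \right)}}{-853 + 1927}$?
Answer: $- \frac{172643}{463610} \approx -0.37239$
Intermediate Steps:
$w = 1$ ($w = \left(-1\right)^{2} = 1$)
$u{\left(Q \right)} = -21 + 2 Q^{2}$ ($u{\left(Q \right)} = \left(Q^{2} + Q Q\right) - 21 = \left(Q^{2} + Q^{2}\right) - 21 = 2 Q^{2} - 21 = -21 + 2 Q^{2}$)
$\frac{-653 + 2031}{-3885} + \frac{u{\left(w \right)}}{-853 + 1927} = \frac{-653 + 2031}{-3885} + \frac{-21 + 2 \cdot 1^{2}}{-853 + 1927} = 1378 \left(- \frac{1}{3885}\right) + \frac{-21 + 2 \cdot 1}{1074} = - \frac{1378}{3885} + \left(-21 + 2\right) \frac{1}{1074} = - \frac{1378}{3885} - \frac{19}{1074} = - \frac{172643}{463610}$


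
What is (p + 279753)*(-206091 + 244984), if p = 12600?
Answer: 11370485229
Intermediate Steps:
(p + 279753)*(-206091 + 244984) = (12600 + 279753)*(-206091 + 244984) = 292353*38893 = 11370485229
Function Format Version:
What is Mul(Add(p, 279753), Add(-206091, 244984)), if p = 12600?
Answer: 11370485229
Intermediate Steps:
Mul(Add(p, 279753), Add(-206091, 244984)) = Mul(Add(12600, 279753), Add(-206091, 244984)) = Mul(292353, 38893) = 11370485229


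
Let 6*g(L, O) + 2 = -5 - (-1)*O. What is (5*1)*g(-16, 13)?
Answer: 5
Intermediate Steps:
g(L, O) = -7/6 + O/6 (g(L, O) = -⅓ + (-5 - (-1)*O)/6 = -⅓ + (-5 + O)/6 = -⅓ + (-⅚ + O/6) = -7/6 + O/6)
(5*1)*g(-16, 13) = (5*1)*(-7/6 + (⅙)*13) = 5*(-7/6 + 13/6) = 5*1 = 5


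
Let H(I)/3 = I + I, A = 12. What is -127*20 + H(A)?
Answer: -2468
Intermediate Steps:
H(I) = 6*I (H(I) = 3*(I + I) = 3*(2*I) = 6*I)
-127*20 + H(A) = -127*20 + 6*12 = -2540 + 72 = -2468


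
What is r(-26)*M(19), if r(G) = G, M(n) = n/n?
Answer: -26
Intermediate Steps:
M(n) = 1
r(-26)*M(19) = -26*1 = -26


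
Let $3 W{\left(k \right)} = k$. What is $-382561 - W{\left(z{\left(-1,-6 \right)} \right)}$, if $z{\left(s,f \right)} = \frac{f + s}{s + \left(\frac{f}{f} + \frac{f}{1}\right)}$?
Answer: $- \frac{6886105}{18} \approx -3.8256 \cdot 10^{5}$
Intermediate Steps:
$z{\left(s,f \right)} = \frac{f + s}{1 + f + s}$ ($z{\left(s,f \right)} = \frac{f + s}{s + \left(1 + f 1\right)} = \frac{f + s}{s + \left(1 + f\right)} = \frac{f + s}{1 + f + s}$)
$W{\left(k \right)} = \frac{k}{3}$
$-382561 - W{\left(z{\left(-1,-6 \right)} \right)} = -382561 - \frac{\frac{1}{1 - 6 - 1} \left(-6 - 1\right)}{3} = -382561 - \frac{\frac{1}{-6} \left(-7\right)}{3} = -382561 - \frac{\left(- \frac{1}{6}\right) \left(-7\right)}{3} = -382561 - \frac{1}{3} \cdot \frac{7}{6} = -382561 - \frac{7}{18} = - \frac{6886105}{18}$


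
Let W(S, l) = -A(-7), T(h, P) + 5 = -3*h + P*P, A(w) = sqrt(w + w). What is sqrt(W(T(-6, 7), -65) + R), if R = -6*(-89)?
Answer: sqrt(534 - I*sqrt(14)) ≈ 23.109 - 0.08096*I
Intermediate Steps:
A(w) = sqrt(2)*sqrt(w) (A(w) = sqrt(2*w) = sqrt(2)*sqrt(w))
T(h, P) = -5 + P**2 - 3*h (T(h, P) = -5 + (-3*h + P*P) = -5 + (-3*h + P**2) = -5 + (P**2 - 3*h) = -5 + P**2 - 3*h)
R = 534
W(S, l) = -I*sqrt(14) (W(S, l) = -sqrt(2)*sqrt(-7) = -sqrt(2)*I*sqrt(7) = -I*sqrt(14))
sqrt(W(T(-6, 7), -65) + R) = sqrt(-I*sqrt(14) + 534) = sqrt(534 - I*sqrt(14))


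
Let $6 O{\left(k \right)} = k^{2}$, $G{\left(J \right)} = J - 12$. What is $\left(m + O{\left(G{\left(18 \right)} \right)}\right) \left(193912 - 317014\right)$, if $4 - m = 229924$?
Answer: $28302873228$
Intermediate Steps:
$m = -229920$ ($m = 4 - 229924 = -229920$)
$G{\left(J \right)} = -12 + J$
$O{\left(k \right)} = \frac{k^{2}}{6}$
$\left(m + O{\left(G{\left(18 \right)} \right)}\right) \left(193912 - 317014\right) = \left(-229920 + \frac{\left(-12 + 18\right)^{2}}{6}\right) \left(193912 - 317014\right) = \left(-229920 + \frac{6^{2}}{6}\right) \left(-123102\right) = \left(-229920 + \frac{1}{6} \cdot 36\right) \left(-123102\right) = \left(-229920 + 6\right) \left(-123102\right) = \left(-229914\right) \left(-123102\right) = 28302873228$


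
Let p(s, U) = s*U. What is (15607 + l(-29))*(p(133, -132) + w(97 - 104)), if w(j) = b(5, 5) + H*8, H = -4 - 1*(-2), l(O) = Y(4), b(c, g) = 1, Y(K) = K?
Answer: -274300881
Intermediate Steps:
p(s, U) = U*s
l(O) = 4
H = -2 (H = -4 + 2 = -2)
w(j) = -15 (w(j) = 1 - 2*8 = 1 - 16 = -15)
(15607 + l(-29))*(p(133, -132) + w(97 - 104)) = (15607 + 4)*(-132*133 - 15) = 15611*(-17556 - 15) = 15611*(-17571) = -274300881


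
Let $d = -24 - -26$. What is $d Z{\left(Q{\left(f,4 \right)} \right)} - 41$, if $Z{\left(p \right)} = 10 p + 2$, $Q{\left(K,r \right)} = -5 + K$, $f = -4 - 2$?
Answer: $-257$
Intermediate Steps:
$f = -6$
$Z{\left(p \right)} = 2 + 10 p$
$d = 2$ ($d = -24 + 26 = 2$)
$d Z{\left(Q{\left(f,4 \right)} \right)} - 41 = 2 \left(2 + 10 \left(-5 - 6\right)\right) - 41 = 2 \left(2 + 10 \left(-11\right)\right) - 41 = 2 \left(2 - 110\right) - 41 = 2 \left(-108\right) - 41 = -216 - 41 = -257$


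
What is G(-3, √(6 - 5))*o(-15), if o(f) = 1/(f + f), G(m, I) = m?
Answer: ⅒ ≈ 0.10000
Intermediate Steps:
o(f) = 1/(2*f)
G(-3, √(6 - 5))*o(-15) = -3/(2*(-15)) = -3*(-1)/(2*15) = -3*(-1/30) = ⅒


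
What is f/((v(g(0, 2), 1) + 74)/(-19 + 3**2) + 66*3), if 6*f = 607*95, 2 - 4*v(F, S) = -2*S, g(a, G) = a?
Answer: 57665/1143 ≈ 50.451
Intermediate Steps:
v(F, S) = 1/2 + S/2 (v(F, S) = 1/2 - (-1)*S/2 = 1/2 + S/2)
f = 57665/6 (f = (607*95)/6 = (1/6)*57665 = 57665/6 ≈ 9610.8)
f/((v(g(0, 2), 1) + 74)/(-19 + 3**2) + 66*3) = 57665/(6*(((1/2 + (1/2)*1) + 74)/(-19 + 3**2) + 66*3)) = 57665/(6*(((1/2 + 1/2) + 74)/(-19 + 9) + 198)) = 57665/(6*((1 + 74)/(-10) + 198)) = 57665/(6*(75*(-1/10) + 198)) = 57665/(6*(-15/2 + 198)) = 57665/(6*(381/2)) = (57665/6)*(2/381) = 57665/1143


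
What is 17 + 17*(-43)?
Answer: -714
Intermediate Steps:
17 + 17*(-43) = 17 - 731 = -714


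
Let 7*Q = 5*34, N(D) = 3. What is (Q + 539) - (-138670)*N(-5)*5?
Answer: 14564293/7 ≈ 2.0806e+6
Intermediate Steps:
Q = 170/7 (Q = (5*34)/7 = (⅐)*170 = 170/7 ≈ 24.286)
(Q + 539) - (-138670)*N(-5)*5 = (170/7 + 539) - (-138670)*3*5 = 3943/7 - (-138670)*15 = 3943/7 - 1415*(-1470) = 3943/7 + 2080050 = 14564293/7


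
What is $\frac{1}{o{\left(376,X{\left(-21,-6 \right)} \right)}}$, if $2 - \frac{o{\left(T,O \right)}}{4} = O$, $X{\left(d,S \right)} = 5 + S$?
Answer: $\frac{1}{12} \approx 0.083333$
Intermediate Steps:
$o{\left(T,O \right)} = 8 - 4 O$
$\frac{1}{o{\left(376,X{\left(-21,-6 \right)} \right)}} = \frac{1}{8 - 4 \left(5 - 6\right)} = \frac{1}{8 - -4} = \frac{1}{8 + 4} = \frac{1}{12}$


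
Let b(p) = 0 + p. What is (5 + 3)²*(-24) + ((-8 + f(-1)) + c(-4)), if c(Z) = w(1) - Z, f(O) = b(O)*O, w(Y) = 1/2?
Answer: -3077/2 ≈ -1538.5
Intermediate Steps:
b(p) = p
w(Y) = ½
f(O) = O² (f(O) = O*O = O²)
c(Z) = ½ - Z
(5 + 3)²*(-24) + ((-8 + f(-1)) + c(-4)) = (5 + 3)²*(-24) + ((-8 + (-1)²) + (½ - 1*(-4))) = 8²*(-24) + ((-8 + 1) + (½ + 4)) = 64*(-24) + (-7 + 9/2) = -1536 - 5/2 = -3077/2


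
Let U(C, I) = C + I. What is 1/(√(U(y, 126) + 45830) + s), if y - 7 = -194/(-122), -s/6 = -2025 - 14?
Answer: 373137/4563556138 - 2*√2672410/2281778069 ≈ 8.0332e-5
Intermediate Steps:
s = 12234 (s = -6*(-2025 - 14) = -6*(-2039) = 12234)
y = 524/61 (y = 7 - 194/(-122) = 7 - 194*(-1/122) = 7 + 97/61 = 524/61 ≈ 8.5902)
1/(√(U(y, 126) + 45830) + s) = 1/(√((524/61 + 126) + 45830) + 12234) = 1/(√(8210/61 + 45830) + 12234) = 1/(√(2803840/61) + 12234) = 1/(8*√2672410/61 + 12234) = 1/(12234 + 8*√2672410/61)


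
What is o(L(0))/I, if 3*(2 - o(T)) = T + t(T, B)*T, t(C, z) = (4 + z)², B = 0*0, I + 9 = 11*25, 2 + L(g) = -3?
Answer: 13/114 ≈ 0.11404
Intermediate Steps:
L(g) = -5 (L(g) = -2 - 3 = -5)
I = 266 (I = -9 + 11*25 = -9 + 275 = 266)
B = 0
o(T) = 2 - 17*T/3 (o(T) = 2 - (T + (4 + 0)²*T)/3 = 2 - (T + 4²*T)/3 = 2 - (T + 16*T)/3 = 2 - 17*T/3)
o(L(0))/I = (2 - 17/3*(-5))/266 = (2 + 85/3)*(1/266) = (91/3)*(1/266) = 13/114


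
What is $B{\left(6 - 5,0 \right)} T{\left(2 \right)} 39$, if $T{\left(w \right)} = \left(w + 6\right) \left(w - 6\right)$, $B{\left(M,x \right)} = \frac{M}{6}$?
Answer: $-208$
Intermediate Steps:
$B{\left(M,x \right)} = \frac{M}{6}$ ($B{\left(M,x \right)} = M \frac{1}{6} = \frac{M}{6}$)
$T{\left(w \right)} = \left(-6 + w\right) \left(6 + w\right)$ ($T{\left(w \right)} = \left(6 + w\right) \left(-6 + w\right) = \left(-6 + w\right) \left(6 + w\right)$)
$B{\left(6 - 5,0 \right)} T{\left(2 \right)} 39 = \frac{6 - 5}{6} \left(-36 + 2^{2}\right) 39 = \frac{1}{6} \cdot 1 \left(-36 + 4\right) 39 = \frac{1}{6} \left(-32\right) 39 = \left(- \frac{16}{3}\right) 39 = -208$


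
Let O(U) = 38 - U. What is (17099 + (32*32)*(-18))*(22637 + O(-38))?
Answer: -30276429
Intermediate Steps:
(17099 + (32*32)*(-18))*(22637 + O(-38)) = (17099 + (32*32)*(-18))*(22637 + (38 - 1*(-38))) = (17099 + 1024*(-18))*(22637 + (38 + 38)) = (17099 - 18432)*(22637 + 76) = -1333*22713 = -30276429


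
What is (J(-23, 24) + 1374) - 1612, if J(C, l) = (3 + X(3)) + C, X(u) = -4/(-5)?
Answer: -1286/5 ≈ -257.20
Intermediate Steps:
X(u) = 4/5 (X(u) = -4*(-1/5) = 4/5)
J(C, l) = 19/5 + C (J(C, l) = (3 + 4/5) + C = 19/5 + C)
(J(-23, 24) + 1374) - 1612 = ((19/5 - 23) + 1374) - 1612 = (-96/5 + 1374) - 1612 = 6774/5 - 1612 = -1286/5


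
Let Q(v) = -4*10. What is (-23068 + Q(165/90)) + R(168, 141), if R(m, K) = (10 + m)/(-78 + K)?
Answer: -1455626/63 ≈ -23105.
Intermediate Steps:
Q(v) = -40
R(m, K) = (10 + m)/(-78 + K)
(-23068 + Q(165/90)) + R(168, 141) = (-23068 - 40) + (10 + 168)/(-78 + 141) = -23108 + 178/63 = -1455626/63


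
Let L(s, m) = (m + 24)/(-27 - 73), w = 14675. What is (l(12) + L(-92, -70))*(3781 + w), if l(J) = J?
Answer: 5749044/25 ≈ 2.2996e+5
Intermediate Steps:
L(s, m) = -6/25 - m/100 (L(s, m) = (24 + m)/(-100) = (24 + m)*(-1/100) = -6/25 - m/100)
(l(12) + L(-92, -70))*(3781 + w) = (12 + (-6/25 - 1/100*(-70)))*(3781 + 14675) = (12 + (-6/25 + 7/10))*18456 = (12 + 23/50)*18456 = (623/50)*18456 = 5749044/25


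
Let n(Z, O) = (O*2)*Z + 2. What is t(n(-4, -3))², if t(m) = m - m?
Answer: 0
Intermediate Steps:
n(Z, O) = 2 + 2*O*Z (n(Z, O) = (2*O)*Z + 2 = 2*O*Z + 2 = 2 + 2*O*Z)
t(m) = 0
t(n(-4, -3))² = 0² = 0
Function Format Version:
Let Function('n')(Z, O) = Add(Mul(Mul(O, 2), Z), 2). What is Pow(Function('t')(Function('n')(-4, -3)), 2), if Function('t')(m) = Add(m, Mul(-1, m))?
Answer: 0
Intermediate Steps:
Function('n')(Z, O) = Add(2, Mul(2, O, Z)) (Function('n')(Z, O) = Add(Mul(Mul(2, O), Z), 2) = Add(Mul(2, O, Z), 2) = Add(2, Mul(2, O, Z)))
Function('t')(m) = 0
Pow(Function('t')(Function('n')(-4, -3)), 2) = Pow(0, 2) = 0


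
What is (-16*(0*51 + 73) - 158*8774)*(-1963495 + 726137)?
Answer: 1716784730680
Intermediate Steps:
(-16*(0*51 + 73) - 158*8774)*(-1963495 + 726137) = (-16*(0 + 73) - 1386292)*(-1237358) = (-16*73 - 1386292)*(-1237358) = (-1168 - 1386292)*(-1237358) = -1387460*(-1237358) = 1716784730680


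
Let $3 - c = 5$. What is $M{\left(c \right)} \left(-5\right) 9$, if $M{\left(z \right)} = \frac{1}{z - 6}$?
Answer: $\frac{45}{8} \approx 5.625$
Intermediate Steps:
$c = -2$ ($c = 3 - 5 = -2$)
$M{\left(z \right)} = \frac{1}{-6 + z}$
$M{\left(c \right)} \left(-5\right) 9 = \frac{1}{-6 - 2} \left(-5\right) 9 = \frac{1}{-8} \left(-5\right) 9 = \left(- \frac{1}{8}\right) \left(-5\right) 9 = \frac{5}{8} \cdot 9 = \frac{45}{8}$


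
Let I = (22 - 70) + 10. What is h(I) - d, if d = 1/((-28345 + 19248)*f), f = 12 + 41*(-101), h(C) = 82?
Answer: 3080044065/37561513 ≈ 82.000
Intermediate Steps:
I = -38 (I = -48 + 10 = -38)
f = -4129 (f = 12 - 4141 = -4129)
d = 1/37561513 (d = 1/((-28345 + 19248)*(-4129)) = -1/4129/(-9097) = -1/9097*(-1/4129) = 1/37561513 ≈ 2.6623e-8)
h(I) - d = 82 - 1*1/37561513 = 82 - 1/37561513 = 3080044065/37561513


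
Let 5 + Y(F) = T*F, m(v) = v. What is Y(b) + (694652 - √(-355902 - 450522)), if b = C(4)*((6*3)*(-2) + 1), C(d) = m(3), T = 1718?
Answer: 514257 - 2*I*√201606 ≈ 5.1426e+5 - 898.01*I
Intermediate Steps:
C(d) = 3
b = -105 (b = 3*((6*3)*(-2) + 1) = 3*(18*(-2) + 1) = 3*(-36 + 1) = 3*(-35) = -105)
Y(F) = -5 + 1718*F
Y(b) + (694652 - √(-355902 - 450522)) = (-5 + 1718*(-105)) + (694652 - √(-355902 - 450522)) = (-5 - 180390) + (694652 - √(-806424)) = -180395 + (694652 - 2*I*√201606) = 514257 - 2*I*√201606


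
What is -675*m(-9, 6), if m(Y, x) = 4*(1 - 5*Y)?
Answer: -124200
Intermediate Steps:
m(Y, x) = 4 - 20*Y
-675*m(-9, 6) = -675*(4 - 20*(-9)) = -675*(4 + 180) = -675*184 = -124200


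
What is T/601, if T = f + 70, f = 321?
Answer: 391/601 ≈ 0.65058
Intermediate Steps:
T = 391 (T = 321 + 70 = 391)
T/601 = 391/601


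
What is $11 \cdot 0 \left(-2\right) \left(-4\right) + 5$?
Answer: $5$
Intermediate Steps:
$11 \cdot 0 \left(-2\right) \left(-4\right) + 5 = 11 \cdot 0 \left(-4\right) + 5 = 11 \cdot 0 + 5 = 0 + 5 = 5$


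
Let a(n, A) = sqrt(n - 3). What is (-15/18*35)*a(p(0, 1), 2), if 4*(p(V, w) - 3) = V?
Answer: 0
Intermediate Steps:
p(V, w) = 3 + V/4
a(n, A) = sqrt(-3 + n)
(-15/18*35)*a(p(0, 1), 2) = (-15/18*35)*sqrt(-3 + (3 + (1/4)*0)) = (-15*1/18*35)*sqrt(-3 + (3 + 0)) = (-5/6*35)*sqrt(-3 + 3) = -175*sqrt(0)/6 = -175/6*0 = 0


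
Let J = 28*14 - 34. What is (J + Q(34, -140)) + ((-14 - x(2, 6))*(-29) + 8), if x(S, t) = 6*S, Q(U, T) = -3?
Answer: 1117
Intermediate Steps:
J = 358 (J = 392 - 34 = 358)
(J + Q(34, -140)) + ((-14 - x(2, 6))*(-29) + 8) = (358 - 3) + ((-14 - 6*2)*(-29) + 8) = 355 + ((-14 - 1*12)*(-29) + 8) = 355 + ((-14 - 12)*(-29) + 8) = 355 + (-26*(-29) + 8) = 355 + (754 + 8) = 355 + 762 = 1117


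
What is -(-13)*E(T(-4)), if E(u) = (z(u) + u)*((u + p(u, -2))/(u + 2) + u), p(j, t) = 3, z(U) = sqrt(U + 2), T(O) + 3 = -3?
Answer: 819/2 - 273*I/2 ≈ 409.5 - 136.5*I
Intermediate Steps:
T(O) = -6 (T(O) = -3 - 3 = -6)
z(U) = sqrt(2 + U)
E(u) = (u + sqrt(2 + u))*(u + (3 + u)/(2 + u)) (E(u) = (sqrt(2 + u) + u)*((u + 3)/(u + 2) + u) = (u + sqrt(2 + u))*((3 + u)/(2 + u) + u) = (u + sqrt(2 + u))*(u + (3 + u)/(2 + u)))
-(-13)*E(T(-4)) = -(-13)*((-6)**3 + 3*(-6) + 3*(-6)**2 + 3*sqrt(2 - 6) + (-6)**2*sqrt(2 - 6) + 3*(-6)*sqrt(2 - 6))/(2 - 6) = -(-13)*(-216 - 18 + 3*36 + 3*sqrt(-4) + 36*sqrt(-4) + 3*(-6)*sqrt(-4))/(-4) = -(-13)*(-(-216 - 18 + 108 + 3*(2*I) + 36*(2*I) + 3*(-6)*(2*I))/4) = -(-13)*(-(-216 - 18 + 108 + 6*I + 72*I - 36*I)/4) = -(-13)*(-(-126 + 42*I)/4) = -(-13)*(63/2 - 21*I/2) = -(-819/2 + 273*I/2) = 819/2 - 273*I/2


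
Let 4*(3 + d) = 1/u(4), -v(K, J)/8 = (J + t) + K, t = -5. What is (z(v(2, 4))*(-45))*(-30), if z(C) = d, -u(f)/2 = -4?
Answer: -64125/16 ≈ -4007.8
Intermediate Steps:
u(f) = 8 (u(f) = -2*(-4) = 8)
v(K, J) = 40 - 8*J - 8*K (v(K, J) = -8*((J - 5) + K) = -8*((-5 + J) + K) = -8*(-5 + J + K) = 40 - 8*J - 8*K)
d = -95/32 (d = -3 + (1/4)/8 = -3 + (1/4)*(1/8) = -3 + 1/32 = -95/32 ≈ -2.9688)
z(C) = -95/32
(z(v(2, 4))*(-45))*(-30) = -95/32*(-45)*(-30) = (4275/32)*(-30) = -64125/16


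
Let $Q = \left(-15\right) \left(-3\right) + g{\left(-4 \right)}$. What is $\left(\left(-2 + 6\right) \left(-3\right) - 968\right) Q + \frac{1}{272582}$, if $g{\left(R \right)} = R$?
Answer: $- \frac{10952344759}{272582} \approx -40180.0$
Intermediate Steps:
$Q = 41$ ($Q = \left(-15\right) \left(-3\right) - 4 = 45 - 4 = 41$)
$\left(\left(-2 + 6\right) \left(-3\right) - 968\right) Q + \frac{1}{272582} = \left(\left(-2 + 6\right) \left(-3\right) - 968\right) 41 + \frac{1}{272582} = \left(4 \left(-3\right) - 968\right) 41 + \frac{1}{272582} = \left(-12 - 968\right) 41 + \frac{1}{272582} = \left(-980\right) 41 + \frac{1}{272582} = -40180 + \frac{1}{272582} = - \frac{10952344759}{272582}$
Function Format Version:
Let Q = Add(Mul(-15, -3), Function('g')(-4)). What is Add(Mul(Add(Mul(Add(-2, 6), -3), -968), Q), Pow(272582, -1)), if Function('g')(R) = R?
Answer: Rational(-10952344759, 272582) ≈ -40180.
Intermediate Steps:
Q = 41 (Q = Add(Mul(-15, -3), -4) = Add(45, -4) = 41)
Add(Mul(Add(Mul(Add(-2, 6), -3), -968), Q), Pow(272582, -1)) = Add(Mul(Add(Mul(Add(-2, 6), -3), -968), 41), Pow(272582, -1)) = Add(Mul(Add(Mul(4, -3), -968), 41), Rational(1, 272582)) = Add(Mul(Add(-12, -968), 41), Rational(1, 272582)) = Add(Mul(-980, 41), Rational(1, 272582)) = Add(-40180, Rational(1, 272582)) = Rational(-10952344759, 272582)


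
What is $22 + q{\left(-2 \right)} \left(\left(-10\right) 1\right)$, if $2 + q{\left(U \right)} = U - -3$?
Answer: $32$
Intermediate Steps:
$q{\left(U \right)} = 1 + U$ ($q{\left(U \right)} = -2 + \left(U - -3\right) = -2 + \left(U + 3\right) = -2 + \left(3 + U\right) = 1 + U$)
$22 + q{\left(-2 \right)} \left(\left(-10\right) 1\right) = 22 + \left(1 - 2\right) \left(\left(-10\right) 1\right) = 22 - -10 = 22 + 10 = 32$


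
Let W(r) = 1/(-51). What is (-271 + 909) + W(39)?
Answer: 32537/51 ≈ 637.98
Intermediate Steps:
W(r) = -1/51
(-271 + 909) + W(39) = (-271 + 909) - 1/51 = 638 - 1/51 = 32537/51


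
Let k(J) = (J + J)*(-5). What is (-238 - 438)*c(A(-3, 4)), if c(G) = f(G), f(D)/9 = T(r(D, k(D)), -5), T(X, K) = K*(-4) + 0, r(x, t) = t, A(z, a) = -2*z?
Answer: -121680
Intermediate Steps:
k(J) = -10*J (k(J) = (2*J)*(-5) = -10*J)
T(X, K) = -4*K (T(X, K) = -4*K + 0 = -4*K)
f(D) = 180 (f(D) = 9*(-4*(-5)) = 9*20 = 180)
c(G) = 180
(-238 - 438)*c(A(-3, 4)) = (-238 - 438)*180 = -676*180 = -121680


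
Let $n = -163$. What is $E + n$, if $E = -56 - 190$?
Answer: $-409$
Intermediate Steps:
$E = -246$ ($E = -56 - 190 = -246$)
$E + n = -246 - 163 = -409$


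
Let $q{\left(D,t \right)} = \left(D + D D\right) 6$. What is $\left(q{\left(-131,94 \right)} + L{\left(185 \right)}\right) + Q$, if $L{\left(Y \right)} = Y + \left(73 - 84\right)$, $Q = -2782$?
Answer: $99572$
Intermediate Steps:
$q{\left(D,t \right)} = 6 D + 6 D^{2}$ ($q{\left(D,t \right)} = \left(D + D^{2}\right) 6 = 6 D + 6 D^{2}$)
$L{\left(Y \right)} = -11 + Y$ ($L{\left(Y \right)} = Y - 11 = -11 + Y$)
$\left(q{\left(-131,94 \right)} + L{\left(185 \right)}\right) + Q = \left(6 \left(-131\right) \left(1 - 131\right) + \left(-11 + 185\right)\right) - 2782 = \left(6 \left(-131\right) \left(-130\right) + 174\right) - 2782 = \left(102180 + 174\right) - 2782 = 102354 - 2782 = 99572$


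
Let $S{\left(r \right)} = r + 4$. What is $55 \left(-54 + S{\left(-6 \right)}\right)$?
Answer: $-3080$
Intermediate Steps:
$S{\left(r \right)} = 4 + r$
$55 \left(-54 + S{\left(-6 \right)}\right) = 55 \left(-54 + \left(4 - 6\right)\right) = 55 \left(-54 - 2\right) = 55 \left(-56\right) = -3080$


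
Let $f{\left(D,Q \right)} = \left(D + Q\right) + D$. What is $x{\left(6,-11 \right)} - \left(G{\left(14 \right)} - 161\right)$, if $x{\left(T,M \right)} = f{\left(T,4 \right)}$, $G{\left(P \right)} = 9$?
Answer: $168$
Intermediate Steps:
$f{\left(D,Q \right)} = Q + 2 D$
$x{\left(T,M \right)} = 4 + 2 T$
$x{\left(6,-11 \right)} - \left(G{\left(14 \right)} - 161\right) = \left(4 + 2 \cdot 6\right) - \left(9 - 161\right) = \left(4 + 12\right) - -152 = 16 + 152 = 168$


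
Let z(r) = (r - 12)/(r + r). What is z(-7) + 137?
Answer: 1937/14 ≈ 138.36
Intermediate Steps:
z(r) = (-12 + r)/(2*r) (z(r) = (-12 + r)/((2*r)) = (-12 + r)*(1/(2*r)) = (-12 + r)/(2*r))
z(-7) + 137 = (1/2)*(-12 - 7)/(-7) + 137 = (1/2)*(-1/7)*(-19) + 137 = 19/14 + 137 = 1937/14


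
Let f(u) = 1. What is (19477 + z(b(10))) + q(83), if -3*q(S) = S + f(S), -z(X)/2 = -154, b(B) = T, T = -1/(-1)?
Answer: 19757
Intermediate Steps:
T = 1 (T = -1*(-1) = 1)
b(B) = 1
z(X) = 308 (z(X) = -2*(-154) = 308)
q(S) = -⅓ - S/3 (q(S) = -(S + 1)/3 = -(1 + S)/3 = -⅓ - S/3)
(19477 + z(b(10))) + q(83) = (19477 + 308) + (-⅓ - ⅓*83) = 19785 + (-⅓ - 83/3) = 19785 - 28 = 19757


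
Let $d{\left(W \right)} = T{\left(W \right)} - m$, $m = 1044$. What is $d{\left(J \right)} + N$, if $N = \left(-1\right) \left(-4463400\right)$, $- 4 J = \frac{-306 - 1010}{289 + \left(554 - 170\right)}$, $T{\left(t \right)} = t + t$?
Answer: $\frac{3003166246}{673} \approx 4.4624 \cdot 10^{6}$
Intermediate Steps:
$T{\left(t \right)} = 2 t$
$J = \frac{329}{673}$ ($J = - \frac{\left(-306 - 1010\right) \frac{1}{289 + \left(554 - 170\right)}}{4} = - \frac{\left(-1316\right) \frac{1}{289 + \left(554 - 170\right)}}{4} = - \frac{\left(-1316\right) \frac{1}{289 + 384}}{4} = - \frac{\left(-1316\right) \frac{1}{673}}{4} = \left(- \frac{1}{4}\right) \left(- \frac{1316}{673}\right) = \frac{329}{673} \approx 0.48886$)
$d{\left(W \right)} = -1044 + 2 W$ ($d{\left(W \right)} = 2 W - 1044 = -1044 + 2 W$)
$N = 4463400$
$d{\left(J \right)} + N = \left(-1044 + 2 \cdot \frac{329}{673}\right) + 4463400 = \left(-1044 + \frac{658}{673}\right) + 4463400 = - \frac{701954}{673} + 4463400 = \frac{3003166246}{673}$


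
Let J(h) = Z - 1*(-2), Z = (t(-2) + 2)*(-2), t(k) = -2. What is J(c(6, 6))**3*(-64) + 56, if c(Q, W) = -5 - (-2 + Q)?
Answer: -456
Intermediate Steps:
Z = 0 (Z = (-2 + 2)*(-2) = 0*(-2) = 0)
c(Q, W) = -3 - Q (c(Q, W) = -5 + (2 - Q) = -3 - Q)
J(h) = 2 (J(h) = 0 - 1*(-2) = 0 + 2 = 2)
J(c(6, 6))**3*(-64) + 56 = 2**3*(-64) + 56 = 8*(-64) + 56 = -512 + 56 = -456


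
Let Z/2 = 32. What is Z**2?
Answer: 4096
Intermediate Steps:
Z = 64 (Z = 2*32 = 64)
Z**2 = 64**2 = 4096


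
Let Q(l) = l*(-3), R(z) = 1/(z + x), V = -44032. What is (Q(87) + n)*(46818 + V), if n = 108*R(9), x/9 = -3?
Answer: -743862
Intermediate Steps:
x = -27 (x = 9*(-3) = -27)
R(z) = 1/(-27 + z) (R(z) = 1/(z - 27) = 1/(-27 + z))
Q(l) = -3*l
n = -6 (n = 108/(-27 + 9) = 108/(-18) = 108*(-1/18) = -6)
(Q(87) + n)*(46818 + V) = (-3*87 - 6)*(46818 - 44032) = (-261 - 6)*2786 = -267*2786 = -743862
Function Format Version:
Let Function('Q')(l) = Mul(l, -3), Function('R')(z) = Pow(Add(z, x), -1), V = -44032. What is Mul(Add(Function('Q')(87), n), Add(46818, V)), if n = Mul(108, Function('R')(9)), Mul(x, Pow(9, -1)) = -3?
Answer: -743862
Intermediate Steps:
x = -27 (x = Mul(9, -3) = -27)
Function('R')(z) = Pow(Add(-27, z), -1) (Function('R')(z) = Pow(Add(z, -27), -1) = Pow(Add(-27, z), -1))
Function('Q')(l) = Mul(-3, l)
n = -6 (n = Mul(108, Pow(Add(-27, 9), -1)) = Mul(108, Pow(-18, -1)) = Mul(108, Rational(-1, 18)) = -6)
Mul(Add(Function('Q')(87), n), Add(46818, V)) = Mul(Add(Mul(-3, 87), -6), Add(46818, -44032)) = Mul(Add(-261, -6), 2786) = Mul(-267, 2786) = -743862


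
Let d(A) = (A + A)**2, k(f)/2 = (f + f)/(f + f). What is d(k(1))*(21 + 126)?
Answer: 2352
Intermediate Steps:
k(f) = 2 (k(f) = 2*((f + f)/(f + f)) = 2*((2*f)/((2*f))) = 2*((2*f)*(1/(2*f))) = 2*1 = 2)
d(A) = 4*A**2 (d(A) = (2*A)**2 = 4*A**2)
d(k(1))*(21 + 126) = (4*2**2)*(21 + 126) = (4*4)*147 = 16*147 = 2352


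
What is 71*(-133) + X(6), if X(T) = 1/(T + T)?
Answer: -113315/12 ≈ -9442.9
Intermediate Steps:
X(T) = 1/(2*T)
71*(-133) + X(6) = 71*(-133) + (½)/6 = -9443 + (½)*(⅙) = -9443 + 1/12 = -113315/12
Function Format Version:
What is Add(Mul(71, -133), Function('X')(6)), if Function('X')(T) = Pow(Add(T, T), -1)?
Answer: Rational(-113315, 12) ≈ -9442.9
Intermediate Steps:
Function('X')(T) = Mul(Rational(1, 2), Pow(T, -1)) (Function('X')(T) = Pow(Mul(2, T), -1) = Mul(Rational(1, 2), Pow(T, -1)))
Add(Mul(71, -133), Function('X')(6)) = Add(Mul(71, -133), Mul(Rational(1, 2), Pow(6, -1))) = Add(-9443, Mul(Rational(1, 2), Rational(1, 6))) = Add(-9443, Rational(1, 12)) = Rational(-113315, 12)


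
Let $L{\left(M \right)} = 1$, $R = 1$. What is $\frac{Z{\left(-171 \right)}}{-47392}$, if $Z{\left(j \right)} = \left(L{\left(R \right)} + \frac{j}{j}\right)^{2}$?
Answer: $- \frac{1}{11848} \approx -8.4402 \cdot 10^{-5}$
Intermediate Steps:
$Z{\left(j \right)} = 4$ ($Z{\left(j \right)} = \left(1 + \frac{j}{j}\right)^{2} = \left(1 + 1\right)^{2} = 2^{2} = 4$)
$\frac{Z{\left(-171 \right)}}{-47392} = \frac{4}{-47392} = 4 \left(- \frac{1}{47392}\right) = - \frac{1}{11848}$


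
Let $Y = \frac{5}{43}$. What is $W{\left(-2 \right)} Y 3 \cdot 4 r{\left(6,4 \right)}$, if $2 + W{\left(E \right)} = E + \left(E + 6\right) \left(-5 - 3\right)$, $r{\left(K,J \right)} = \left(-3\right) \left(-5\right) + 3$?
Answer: $- \frac{38880}{43} \approx -904.19$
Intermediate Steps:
$Y = \frac{5}{43}$ ($Y = 5 \cdot \frac{1}{43} = \frac{5}{43} \approx 0.11628$)
$r{\left(K,J \right)} = 18$ ($r{\left(K,J \right)} = 15 + 3 = 18$)
$W{\left(E \right)} = -50 - 7 E$ ($W{\left(E \right)} = -2 + \left(E + \left(E + 6\right) \left(-5 - 3\right)\right) = -2 + \left(E + \left(6 + E\right) \left(-8\right)\right) = -2 - \left(48 + 7 E\right) = -50 - 7 E$)
$W{\left(-2 \right)} Y 3 \cdot 4 r{\left(6,4 \right)} = \left(-50 - -14\right) \frac{5}{43} \cdot 3 \cdot 4 \cdot 18 = \left(-50 + 14\right) \frac{5}{43} \cdot 12 \cdot 18 = \left(-36\right) \frac{5}{43} \cdot 216 = \left(- \frac{180}{43}\right) 216 = - \frac{38880}{43}$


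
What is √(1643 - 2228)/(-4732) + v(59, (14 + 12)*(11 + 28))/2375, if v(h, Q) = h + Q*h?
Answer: 11977/475 - 3*I*√65/4732 ≈ 25.215 - 0.0051113*I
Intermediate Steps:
√(1643 - 2228)/(-4732) + v(59, (14 + 12)*(11 + 28))/2375 = √(1643 - 2228)/(-4732) + (59*(1 + (14 + 12)*(11 + 28)))/2375 = √(-585)*(-1/4732) + (59*(1 + 26*39))*(1/2375) = (3*I*√65)*(-1/4732) + (59*(1 + 1014))*(1/2375) = -3*I*√65/4732 + (59*1015)*(1/2375) = -3*I*√65/4732 + 59885*(1/2375) = -3*I*√65/4732 + 11977/475 = 11977/475 - 3*I*√65/4732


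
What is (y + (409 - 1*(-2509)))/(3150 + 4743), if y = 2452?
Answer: 1790/2631 ≈ 0.68035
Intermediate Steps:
(y + (409 - 1*(-2509)))/(3150 + 4743) = (2452 + (409 - 1*(-2509)))/(3150 + 4743) = (2452 + (409 + 2509))/7893 = (2452 + 2918)*(1/7893) = 5370*(1/7893) = 1790/2631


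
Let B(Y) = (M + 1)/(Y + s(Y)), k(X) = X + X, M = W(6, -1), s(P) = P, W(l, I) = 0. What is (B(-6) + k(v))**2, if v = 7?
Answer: 27889/144 ≈ 193.67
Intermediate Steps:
M = 0
k(X) = 2*X
B(Y) = 1/(2*Y) (B(Y) = (0 + 1)/(Y + Y) = 1/(2*Y))
(B(-6) + k(v))**2 = ((1/2)/(-6) + 2*7)**2 = ((1/2)*(-1/6) + 14)**2 = (-1/12 + 14)**2 = (167/12)**2 = 27889/144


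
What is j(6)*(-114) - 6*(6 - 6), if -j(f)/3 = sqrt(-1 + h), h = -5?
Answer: 342*I*sqrt(6) ≈ 837.73*I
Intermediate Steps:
j(f) = -3*I*sqrt(6) (j(f) = -3*sqrt(-1 - 5) = -3*I*sqrt(6))
j(6)*(-114) - 6*(6 - 6) = -3*I*sqrt(6)*(-114) - 6*(6 - 6) = 342*I*sqrt(6) - 6*0 = 342*I*sqrt(6) + 0 = 342*I*sqrt(6)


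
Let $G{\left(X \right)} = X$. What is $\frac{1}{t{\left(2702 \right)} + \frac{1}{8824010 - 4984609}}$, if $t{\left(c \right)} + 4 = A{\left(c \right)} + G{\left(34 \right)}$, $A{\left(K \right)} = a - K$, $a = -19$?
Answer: $- \frac{3839401}{10331828090} \approx -0.00037161$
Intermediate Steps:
$A{\left(K \right)} = -19 - K$
$t{\left(c \right)} = 11 - c$ ($t{\left(c \right)} = -4 + \left(\left(-19 - c\right) + 34\right) = -4 - \left(-15 + c\right) = 11 - c$)
$\frac{1}{t{\left(2702 \right)} + \frac{1}{8824010 - 4984609}} = \frac{1}{\left(11 - 2702\right) + \frac{1}{8824010 - 4984609}} = \frac{1}{\left(11 - 2702\right) + \frac{1}{3839401}} = \frac{1}{-2691 + \frac{1}{3839401}} = \frac{1}{- \frac{10331828090}{3839401}} = - \frac{3839401}{10331828090}$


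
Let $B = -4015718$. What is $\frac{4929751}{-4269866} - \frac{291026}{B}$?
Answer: $- \frac{9276923901851}{8573288876894} \approx -1.0821$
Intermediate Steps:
$\frac{4929751}{-4269866} - \frac{291026}{B} = \frac{4929751}{-4269866} - \frac{291026}{-4015718} = 4929751 \left(- \frac{1}{4269866}\right) - - \frac{145513}{2007859} = - \frac{4929751}{4269866} + \frac{145513}{2007859} = - \frac{9276923901851}{8573288876894}$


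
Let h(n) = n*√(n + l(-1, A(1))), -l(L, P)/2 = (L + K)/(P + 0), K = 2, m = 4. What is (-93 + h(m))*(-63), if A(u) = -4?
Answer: 5859 - 378*√2 ≈ 5324.4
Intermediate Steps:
l(L, P) = -2*(2 + L)/P (l(L, P) = -2*(L + 2)/(P + 0) = -2*(2 + L)/P)
h(n) = n*√(½ + n) (h(n) = n*√(n + 2*(-2 - 1*(-1))/(-4)) = n*√(n + 2*(-¼)*(-2 + 1)) = n*√(n + 2*(-¼)*(-1)) = n*√(n + ½) = n*√(½ + n))
(-93 + h(m))*(-63) = (-93 + (½)*4*√(2 + 4*4))*(-63) = (-93 + (½)*4*√(2 + 16))*(-63) = (-93 + (½)*4*√18)*(-63) = (-93 + (½)*4*(3*√2))*(-63) = (-93 + 6*√2)*(-63) = 5859 - 378*√2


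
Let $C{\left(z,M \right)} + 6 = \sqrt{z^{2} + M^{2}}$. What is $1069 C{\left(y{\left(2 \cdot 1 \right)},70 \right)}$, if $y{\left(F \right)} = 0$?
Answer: $68416$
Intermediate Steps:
$C{\left(z,M \right)} = -6 + \sqrt{M^{2} + z^{2}}$ ($C{\left(z,M \right)} = -6 + \sqrt{z^{2} + M^{2}} = -6 + \sqrt{M^{2} + z^{2}}$)
$1069 C{\left(y{\left(2 \cdot 1 \right)},70 \right)} = 1069 \left(-6 + \sqrt{70^{2} + 0^{2}}\right) = 1069 \left(-6 + \sqrt{4900 + 0}\right) = 1069 \left(-6 + \sqrt{4900}\right) = 1069 \left(-6 + 70\right) = 1069 \cdot 64 = 68416$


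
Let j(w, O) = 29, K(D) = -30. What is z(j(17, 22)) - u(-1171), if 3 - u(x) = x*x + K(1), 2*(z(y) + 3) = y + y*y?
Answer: 1371640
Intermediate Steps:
z(y) = -3 + y/2 + y**2/2 (z(y) = -3 + (y + y*y)/2 = -3 + (y + y**2)/2 = -3 + (y/2 + y**2/2) = -3 + y/2 + y**2/2)
u(x) = 33 - x**2 (u(x) = 3 - (x*x - 30) = 3 - (x**2 - 30) = 3 - (-30 + x**2) = 3 + (30 - x**2) = 33 - x**2)
z(j(17, 22)) - u(-1171) = (-3 + (1/2)*29 + (1/2)*29**2) - (33 - 1*(-1171)**2) = (-3 + 29/2 + (1/2)*841) - (33 - 1*1371241) = (-3 + 29/2 + 841/2) - (33 - 1371241) = 432 - 1*(-1371208) = 432 + 1371208 = 1371640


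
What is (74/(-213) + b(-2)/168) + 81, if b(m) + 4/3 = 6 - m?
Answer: 721873/8946 ≈ 80.692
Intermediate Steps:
b(m) = 14/3 - m (b(m) = -4/3 + (6 - m) = 14/3 - m)
(74/(-213) + b(-2)/168) + 81 = (74/(-213) + (14/3 - 1*(-2))/168) + 81 = (74*(-1/213) + (14/3 + 2)*(1/168)) + 81 = (-74/213 + (20/3)*(1/168)) + 81 = (-74/213 + 5/126) + 81 = -2753/8946 + 81 = 721873/8946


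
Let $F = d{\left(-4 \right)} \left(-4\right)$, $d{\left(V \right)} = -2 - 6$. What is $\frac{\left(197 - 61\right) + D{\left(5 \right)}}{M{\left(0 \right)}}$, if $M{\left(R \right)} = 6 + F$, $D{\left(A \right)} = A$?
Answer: $\frac{141}{38} \approx 3.7105$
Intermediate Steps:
$d{\left(V \right)} = -8$ ($d{\left(V \right)} = -2 - 6 = -8$)
$F = 32$ ($F = \left(-8\right) \left(-4\right) = 32$)
$M{\left(R \right)} = 38$ ($M{\left(R \right)} = 6 + 32 = 38$)
$\frac{\left(197 - 61\right) + D{\left(5 \right)}}{M{\left(0 \right)}} = \frac{\left(197 - 61\right) + 5}{38} = \left(136 + 5\right) \frac{1}{38} = 141 \cdot \frac{1}{38} = \frac{141}{38}$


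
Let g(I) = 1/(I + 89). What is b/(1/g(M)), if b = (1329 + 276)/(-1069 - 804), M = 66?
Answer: -321/58063 ≈ -0.0055285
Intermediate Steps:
g(I) = 1/(89 + I)
b = -1605/1873 (b = 1605/(-1873) = 1605*(-1/1873) = -1605/1873 ≈ -0.85691)
b/(1/g(M)) = -1605/(1873*(89 + 66)) = -1605/(1873*155) = -1605/(1873*(1/(1/155))) = -1605/1873/155 = -1605/1873*1/155 = -321/58063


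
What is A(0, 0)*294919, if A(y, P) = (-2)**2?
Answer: 1179676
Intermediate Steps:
A(y, P) = 4
A(0, 0)*294919 = 4*294919 = 1179676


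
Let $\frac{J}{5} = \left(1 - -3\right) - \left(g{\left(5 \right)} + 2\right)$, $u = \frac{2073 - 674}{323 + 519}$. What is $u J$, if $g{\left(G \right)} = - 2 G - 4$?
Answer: $\frac{55960}{421} \approx 132.92$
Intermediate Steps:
$g{\left(G \right)} = -4 - 2 G$
$u = \frac{1399}{842} \approx 1.6615$
$J = 80$ ($J = 5 \left(\left(1 - -3\right) - \left(\left(-4 - 10\right) + 2\right)\right) = 5 \left(\left(1 + 3\right) - \left(\left(-4 - 10\right) + 2\right)\right) = 5 \left(4 - \left(-14 + 2\right)\right) = 5 \left(4 - -12\right) = 5 \left(4 + 12\right) = 5 \cdot 16 = 80$)
$u J = \frac{1399}{842} \cdot 80 = \frac{55960}{421}$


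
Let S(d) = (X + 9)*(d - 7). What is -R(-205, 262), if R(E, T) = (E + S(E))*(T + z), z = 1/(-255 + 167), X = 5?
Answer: 73153515/88 ≈ 8.3129e+5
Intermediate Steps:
z = -1/88 (z = 1/(-88) = -1/88 ≈ -0.011364)
S(d) = -98 + 14*d (S(d) = (5 + 9)*(d - 7) = 14*(-7 + d) = -98 + 14*d)
R(E, T) = (-98 + 15*E)*(-1/88 + T) (R(E, T) = (E + (-98 + 14*E))*(T - 1/88) = (-98 + 15*E)*(-1/88 + T))
-R(-205, 262) = -(49/44 - 98*262 - 15/88*(-205) + 15*(-205)*262) = -(49/44 - 25676 + 3075/88 - 805650) = -1*(-73153515/88) = 73153515/88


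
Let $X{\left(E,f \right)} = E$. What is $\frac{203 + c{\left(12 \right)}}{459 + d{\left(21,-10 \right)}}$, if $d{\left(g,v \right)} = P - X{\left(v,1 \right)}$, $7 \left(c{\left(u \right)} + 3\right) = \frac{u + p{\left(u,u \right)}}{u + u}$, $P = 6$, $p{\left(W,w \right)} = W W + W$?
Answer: $\frac{201}{475} \approx 0.42316$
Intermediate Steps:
$p{\left(W,w \right)} = W + W^{2}$ ($p{\left(W,w \right)} = W^{2} + W = W + W^{2}$)
$c{\left(u \right)} = -3 + \frac{u + u \left(1 + u\right)}{14 u}$ ($c{\left(u \right)} = -3 + \frac{\left(u + u \left(1 + u\right)\right) \frac{1}{u + u}}{7} = -3 + \frac{\left(u + u \left(1 + u\right)\right) \frac{1}{2 u}}{7} = -3 + \frac{\frac{1}{2} \frac{1}{u} \left(u + u \left(1 + u\right)\right)}{7} = -3 + \frac{u + u \left(1 + u\right)}{14 u}$)
$d{\left(g,v \right)} = 6 - v$
$\frac{203 + c{\left(12 \right)}}{459 + d{\left(21,-10 \right)}} = \frac{203 + \left(- \frac{20}{7} + \frac{1}{14} \cdot 12\right)}{459 + \left(6 - -10\right)} = \frac{203 + \left(- \frac{20}{7} + \frac{6}{7}\right)}{459 + \left(6 + 10\right)} = \frac{203 - 2}{459 + 16} = \frac{201}{475}$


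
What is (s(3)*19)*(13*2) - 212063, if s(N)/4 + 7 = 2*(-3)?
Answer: -237751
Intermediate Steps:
s(N) = -52 (s(N) = -28 + 4*(2*(-3)) = -28 + 4*(-6) = -28 - 24 = -52)
(s(3)*19)*(13*2) - 212063 = (-52*19)*(13*2) - 212063 = -988*26 - 212063 = -25688 - 212063 = -237751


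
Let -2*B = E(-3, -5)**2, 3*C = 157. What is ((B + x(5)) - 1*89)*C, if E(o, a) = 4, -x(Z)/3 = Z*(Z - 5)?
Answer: -15229/3 ≈ -5076.3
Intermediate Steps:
x(Z) = -3*Z*(-5 + Z) (x(Z) = -3*Z*(Z - 5) = -3*Z*(-5 + Z))
C = 157/3 (C = (1/3)*157 = 157/3 ≈ 52.333)
B = -8 (B = -1/2*4**2 = -1/2*16 = -8)
((B + x(5)) - 1*89)*C = ((-8 + 3*5*(5 - 1*5)) - 1*89)*(157/3) = ((-8 + 3*5*(5 - 5)) - 89)*(157/3) = ((-8 + 3*5*0) - 89)*(157/3) = ((-8 + 0) - 89)*(157/3) = (-8 - 89)*(157/3) = -97*157/3 = -15229/3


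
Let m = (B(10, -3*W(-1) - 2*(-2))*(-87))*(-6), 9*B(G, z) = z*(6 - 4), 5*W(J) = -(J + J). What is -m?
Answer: -1624/5 ≈ -324.80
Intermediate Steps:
W(J) = -2*J/5 (W(J) = (-(J + J))/5 = (-2*J)/5 = -2*J/5)
B(G, z) = 2*z/9 (B(G, z) = (z*(6 - 4))/9 = (z*2)/9 = (2*z)/9 = 2*z/9)
m = 1624/5 (m = ((2*(-(-6)*(-1)/5 - 2*(-2))/9)*(-87))*(-6) = ((2*(-3*⅖ + 4)/9)*(-87))*(-6) = ((2*(-6/5 + 4)/9)*(-87))*(-6) = (((2/9)*(14/5))*(-87))*(-6) = ((28/45)*(-87))*(-6) = -812/15*(-6) = 1624/5 ≈ 324.80)
-m = -1*1624/5 = -1624/5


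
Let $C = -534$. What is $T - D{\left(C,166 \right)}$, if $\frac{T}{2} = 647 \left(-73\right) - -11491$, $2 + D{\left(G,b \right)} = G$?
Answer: $-70944$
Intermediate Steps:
$D{\left(G,b \right)} = -2 + G$
$T = -71480$ ($T = 2 \left(647 \left(-73\right) - -11491\right) = 2 \left(-47231 + 11491\right) = 2 \left(-35740\right) = -71480$)
$T - D{\left(C,166 \right)} = -71480 - \left(-2 - 534\right) = -71480 - -536 = -71480 + 536 = -70944$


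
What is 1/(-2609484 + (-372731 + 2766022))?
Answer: -1/216193 ≈ -4.6255e-6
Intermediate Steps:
1/(-2609484 + (-372731 + 2766022)) = 1/(-2609484 + 2393291) = 1/(-216193) = -1/216193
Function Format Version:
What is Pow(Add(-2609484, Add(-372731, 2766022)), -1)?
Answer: Rational(-1, 216193) ≈ -4.6255e-6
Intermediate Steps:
Pow(Add(-2609484, Add(-372731, 2766022)), -1) = Pow(Add(-2609484, 2393291), -1) = Pow(-216193, -1) = Rational(-1, 216193)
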